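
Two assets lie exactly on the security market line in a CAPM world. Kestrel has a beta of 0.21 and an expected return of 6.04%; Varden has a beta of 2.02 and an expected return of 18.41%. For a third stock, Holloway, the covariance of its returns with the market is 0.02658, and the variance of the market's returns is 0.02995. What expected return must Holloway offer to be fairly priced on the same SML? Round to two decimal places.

MRP = (18.41% − 6.04%) / (2.02 − 0.21) = 6.8343%
R_f = 6.04% − 0.21 × 6.8343% = 4.6048%
β_Holloway = Cov / Var(R_m) = 0.02658 / 0.02995 = 0.8875
E(R_Holloway) = R_f + β × MRP = 4.6048% + 0.8875 × 6.8343% = 10.67%

10.67%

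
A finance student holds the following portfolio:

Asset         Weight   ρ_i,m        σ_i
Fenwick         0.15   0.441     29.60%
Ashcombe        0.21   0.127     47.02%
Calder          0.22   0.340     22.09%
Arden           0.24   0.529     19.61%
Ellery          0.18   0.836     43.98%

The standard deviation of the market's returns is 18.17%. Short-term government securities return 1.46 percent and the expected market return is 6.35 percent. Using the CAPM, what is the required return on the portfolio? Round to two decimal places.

β_Fenwick = 0.441 × 29.60% / 18.17% = 0.7184
β_Ashcombe = 0.127 × 47.02% / 18.17% = 0.3286
β_Calder = 0.340 × 22.09% / 18.17% = 0.4134
β_Arden = 0.529 × 19.61% / 18.17% = 0.5709
β_Ellery = 0.836 × 43.98% / 18.17% = 2.0235
β_P = Σ w_i β_i = 0.15×0.7184 + 0.21×0.3286 + 0.22×0.4134 + 0.24×0.5709 + 0.18×2.0235 = 0.7690
MRP = 6.35% − 1.46% = 4.89%
E(R_P) = R_f + β_P × MRP = 1.46% + 0.7690 × 4.89% = 5.22%

5.22%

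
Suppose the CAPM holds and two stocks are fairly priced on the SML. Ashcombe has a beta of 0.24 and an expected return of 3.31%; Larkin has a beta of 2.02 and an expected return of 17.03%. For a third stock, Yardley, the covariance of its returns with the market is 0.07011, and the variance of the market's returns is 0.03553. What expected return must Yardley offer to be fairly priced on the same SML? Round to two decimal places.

16.67%

MRP = (17.03% − 3.31%) / (2.02 − 0.24) = 7.7079%
R_f = 3.31% − 0.24 × 7.7079% = 1.4601%
β_Yardley = Cov / Var(R_m) = 0.07011 / 0.03553 = 1.9733
E(R_Yardley) = R_f + β × MRP = 1.4601% + 1.9733 × 7.7079% = 16.67%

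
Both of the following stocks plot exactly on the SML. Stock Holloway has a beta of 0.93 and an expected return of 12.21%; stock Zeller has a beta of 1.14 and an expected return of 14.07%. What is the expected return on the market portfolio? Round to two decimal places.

12.83%

Both satisfy E(R) = R_f + β·MRP, so the slope of the SML is
MRP = (14.07% − 12.21%) / (1.14 − 0.93) = 1.86% / 0.21 = 8.8571%
R_f = E(R_Holloway) − β_Holloway·MRP = 12.21% − 0.93 × 8.8571% = 3.9729%
E(R_m) = R_f + MRP = 3.9729% + 8.8571% = 12.83%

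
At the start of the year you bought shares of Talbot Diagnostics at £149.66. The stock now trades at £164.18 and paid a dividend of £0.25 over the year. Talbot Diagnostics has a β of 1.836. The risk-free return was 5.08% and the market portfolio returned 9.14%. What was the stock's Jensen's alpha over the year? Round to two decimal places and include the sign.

Realised HPR = (P1 + D1 − P0) / P0 = (164.18 + 0.25 − 149.66) / 149.66 = 14.77 / 149.66 = 9.8690%
MRP = 9.14% − 5.08% = 4.06%
CAPM required = R_f + β·MRP = 5.08% + 1.836 × 4.06% = 12.53416%
α = realised − required = 9.8690% − 12.53416% = -2.67%

-2.67%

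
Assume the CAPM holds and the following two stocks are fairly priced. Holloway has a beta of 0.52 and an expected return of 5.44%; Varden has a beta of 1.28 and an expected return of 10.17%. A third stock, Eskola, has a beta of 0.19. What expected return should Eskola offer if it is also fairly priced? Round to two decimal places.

MRP (SML slope) = (10.17% − 5.44%) / (1.28 − 0.52) = 4.73% / 0.76 = 6.2237%
R_f (intercept) = 5.44% − 0.52 × 6.2237% = 2.2037%
E(R_Eskola) = R_f + β × MRP = 2.2037% + 0.19 × 6.2237% = 3.39%

3.39%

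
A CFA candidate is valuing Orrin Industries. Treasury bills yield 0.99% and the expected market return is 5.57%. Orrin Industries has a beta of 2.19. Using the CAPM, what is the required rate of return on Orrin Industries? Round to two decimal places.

Market risk premium = E(R_m) − R_f = 5.57% − 0.99% = 4.58%
E(R) = R_f + β × MRP = 0.99% + 2.19 × 4.58% = 11.02%

11.02%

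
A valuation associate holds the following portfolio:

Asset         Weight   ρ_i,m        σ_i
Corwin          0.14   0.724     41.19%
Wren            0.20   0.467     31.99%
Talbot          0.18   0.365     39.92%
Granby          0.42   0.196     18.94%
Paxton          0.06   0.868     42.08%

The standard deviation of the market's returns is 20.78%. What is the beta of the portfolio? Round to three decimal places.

β_Corwin = 0.724 × 41.19% / 20.78% = 1.4351
β_Wren = 0.467 × 31.99% / 20.78% = 0.7189
β_Talbot = 0.365 × 39.92% / 20.78% = 0.7012
β_Granby = 0.196 × 18.94% / 20.78% = 0.1786
β_Paxton = 0.868 × 42.08% / 20.78% = 1.7577
β_P = Σ w_i β_i = 0.14×1.4351 + 0.20×0.7189 + 0.18×0.7012 + 0.42×0.1786 + 0.06×1.7577 = 0.6514

0.651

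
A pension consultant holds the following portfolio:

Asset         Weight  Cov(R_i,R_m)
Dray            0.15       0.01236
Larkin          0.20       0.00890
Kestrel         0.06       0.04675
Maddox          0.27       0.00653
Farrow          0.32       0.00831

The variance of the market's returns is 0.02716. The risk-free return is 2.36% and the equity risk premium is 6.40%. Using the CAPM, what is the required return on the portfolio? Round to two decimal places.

4.92%

β_Dray = 0.01236 / 0.02716 = 0.4551
β_Larkin = 0.00890 / 0.02716 = 0.3277
β_Kestrel = 0.04675 / 0.02716 = 1.7213
β_Maddox = 0.00653 / 0.02716 = 0.2404
β_Farrow = 0.00831 / 0.02716 = 0.3060
β_P = Σ w_i β_i = 0.15×0.4551 + 0.20×0.3277 + 0.06×1.7213 + 0.27×0.2404 + 0.32×0.3060 = 0.3999
E(R_P) = R_f + β_P × MRP = 2.36% + 0.3999 × 6.40% = 4.92%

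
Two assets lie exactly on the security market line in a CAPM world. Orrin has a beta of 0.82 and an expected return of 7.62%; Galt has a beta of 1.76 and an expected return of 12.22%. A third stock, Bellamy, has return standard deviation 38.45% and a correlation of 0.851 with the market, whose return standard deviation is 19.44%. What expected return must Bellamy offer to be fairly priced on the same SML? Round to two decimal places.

11.84%

MRP = (12.22% − 7.62%) / (1.76 − 0.82) = 4.8936%
R_f = 7.62% − 0.82 × 4.8936% = 3.6072%
β_Bellamy = ρ·σ_i/σ_m = 0.851 × 38.45 / 19.44 = 1.6832
E(R_Bellamy) = R_f + β × MRP = 3.6072% + 1.6832 × 4.8936% = 11.84%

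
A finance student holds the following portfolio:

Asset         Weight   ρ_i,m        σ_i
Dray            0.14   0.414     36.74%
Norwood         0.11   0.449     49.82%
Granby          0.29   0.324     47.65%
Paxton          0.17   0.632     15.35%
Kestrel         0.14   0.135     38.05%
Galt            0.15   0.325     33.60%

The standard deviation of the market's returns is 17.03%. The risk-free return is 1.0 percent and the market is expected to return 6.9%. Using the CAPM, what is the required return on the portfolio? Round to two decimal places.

5.53%

β_Dray = 0.414 × 36.74% / 17.03% = 0.8932
β_Norwood = 0.449 × 49.82% / 17.03% = 1.3135
β_Granby = 0.324 × 47.65% / 17.03% = 0.9066
β_Paxton = 0.632 × 15.35% / 17.03% = 0.5697
β_Kestrel = 0.135 × 38.05% / 17.03% = 0.3016
β_Galt = 0.325 × 33.60% / 17.03% = 0.6412
β_P = Σ w_i β_i = 0.14×0.8932 + 0.11×1.3135 + 0.29×0.9066 + 0.17×0.5697 + 0.14×0.3016 + 0.15×0.6412 = 0.7677
MRP = 6.9% − 1.0% = 5.90%
E(R_P) = R_f + β_P × MRP = 1.0% + 0.7677 × 5.9% = 5.53%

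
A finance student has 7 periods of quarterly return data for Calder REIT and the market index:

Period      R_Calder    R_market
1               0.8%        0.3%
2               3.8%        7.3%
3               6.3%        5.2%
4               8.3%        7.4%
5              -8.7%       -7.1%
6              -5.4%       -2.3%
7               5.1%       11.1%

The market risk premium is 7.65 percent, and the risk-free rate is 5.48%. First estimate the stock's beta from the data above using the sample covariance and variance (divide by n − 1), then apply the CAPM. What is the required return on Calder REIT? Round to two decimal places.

Mean R_i = (0.8 + 3.8 + 6.3 + 8.3 − 8.7 − 5.4 + 5.1) / 7 = 1.4571%
Mean R_m = (0.3 + 7.3 + 5.2 + 7.4 − 7.1 − 2.3 + 11.1) / 7 = 3.1286%
Σ(R_i − R̄_i)(R_m − R̄_m) = 221.0486  ⇒  Cov = 221.0486 / 6 = 36.8414
Σ(R_m − R̄_m)² = 245.5743  ⇒  Var(R_m) = 245.5743 / 6 = 40.9291
β = Cov / Var(R_m) = 36.8414 / 40.9291 = 0.9001
E(R) = R_f + β × MRP = 5.48% + 0.9001 × 7.65% = 12.37%

12.37%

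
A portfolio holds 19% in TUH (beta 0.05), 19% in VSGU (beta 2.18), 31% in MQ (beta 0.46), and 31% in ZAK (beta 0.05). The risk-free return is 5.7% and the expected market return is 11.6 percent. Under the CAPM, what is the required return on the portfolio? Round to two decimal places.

β_P = Σ w_i β_i = 0.19×0.05 + 0.19×2.18 + 0.31×0.46 + 0.31×0.05 = 0.5818
MRP = 11.6% − 5.7% = 5.90%
E(R_P) = R_f + β_P × MRP = 5.7% + 0.5818 × 5.9% = 9.13%

9.13%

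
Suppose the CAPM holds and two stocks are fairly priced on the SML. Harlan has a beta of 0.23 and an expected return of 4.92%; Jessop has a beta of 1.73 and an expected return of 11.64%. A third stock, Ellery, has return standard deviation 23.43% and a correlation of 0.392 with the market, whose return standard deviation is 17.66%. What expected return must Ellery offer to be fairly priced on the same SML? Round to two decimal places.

6.22%

MRP = (11.64% − 4.92%) / (1.73 − 0.23) = 4.4800%
R_f = 4.92% − 0.23 × 4.4800% = 3.8896%
β_Ellery = ρ·σ_i/σ_m = 0.392 × 23.43 / 17.66 = 0.5201
E(R_Ellery) = R_f + β × MRP = 3.8896% + 0.5201 × 4.4800% = 6.22%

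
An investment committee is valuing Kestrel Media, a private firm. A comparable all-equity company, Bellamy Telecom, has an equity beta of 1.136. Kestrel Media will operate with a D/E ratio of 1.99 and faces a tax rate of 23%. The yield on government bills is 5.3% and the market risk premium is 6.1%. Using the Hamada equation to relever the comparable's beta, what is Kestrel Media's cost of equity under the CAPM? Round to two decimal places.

22.85%

β_L = β_U × [1 + (1 − t)(D/E)] = 1.136 × [1 + (1 − 0.23) × 1.99]
    = 1.136 × [1 + 0.77 × 1.99] = 1.136 × 2.5323 = 2.8767
E(R) = R_f + β_L × MRP = 5.3% + 2.8767 × 6.1% = 22.85%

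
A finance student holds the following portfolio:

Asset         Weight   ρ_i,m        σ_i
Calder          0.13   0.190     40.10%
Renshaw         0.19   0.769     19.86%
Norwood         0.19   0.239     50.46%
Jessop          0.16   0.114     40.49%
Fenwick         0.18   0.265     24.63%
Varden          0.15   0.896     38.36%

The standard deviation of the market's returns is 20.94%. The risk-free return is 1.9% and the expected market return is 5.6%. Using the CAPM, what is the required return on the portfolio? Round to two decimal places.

β_Calder = 0.190 × 40.10% / 20.94% = 0.3638
β_Renshaw = 0.769 × 19.86% / 20.94% = 0.7293
β_Norwood = 0.239 × 50.46% / 20.94% = 0.5759
β_Jessop = 0.114 × 40.49% / 20.94% = 0.2204
β_Fenwick = 0.265 × 24.63% / 20.94% = 0.3117
β_Varden = 0.896 × 38.36% / 20.94% = 1.6414
β_P = Σ w_i β_i = 0.13×0.3638 + 0.19×0.7293 + 0.19×0.5759 + 0.16×0.2204 + 0.18×0.3117 + 0.15×1.6414 = 0.6329
MRP = 5.6% − 1.9% = 3.70%
E(R_P) = R_f + β_P × MRP = 1.9% + 0.6329 × 3.7% = 4.24%

4.24%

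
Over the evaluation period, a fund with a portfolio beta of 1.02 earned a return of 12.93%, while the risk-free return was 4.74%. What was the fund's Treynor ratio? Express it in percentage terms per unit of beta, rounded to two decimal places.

8.03%

Treynor = (R_P − R_f) / β_P = (12.93% − 4.74%) / 1.0200 = 8.19% / 1.0200 = 8.03%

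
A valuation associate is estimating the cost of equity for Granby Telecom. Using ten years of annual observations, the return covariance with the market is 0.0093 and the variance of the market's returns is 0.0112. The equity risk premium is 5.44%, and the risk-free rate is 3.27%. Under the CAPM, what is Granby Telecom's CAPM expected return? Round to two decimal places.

β = Cov(R_i, R_m) / Var(R_m) = 0.0093 / 0.0112 = 0.8304
E(R) = R_f + β × MRP = 3.27% + 0.8304 × 5.44% = 7.79%

7.79%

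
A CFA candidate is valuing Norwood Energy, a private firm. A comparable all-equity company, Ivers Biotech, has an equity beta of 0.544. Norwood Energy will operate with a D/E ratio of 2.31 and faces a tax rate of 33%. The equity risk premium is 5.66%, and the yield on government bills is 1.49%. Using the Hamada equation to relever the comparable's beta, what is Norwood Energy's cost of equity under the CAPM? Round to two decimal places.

β_L = β_U × [1 + (1 − t)(D/E)] = 0.544 × [1 + (1 − 0.33) × 2.31]
    = 0.544 × [1 + 0.67 × 2.31] = 0.544 × 2.5477 = 1.3859
E(R) = R_f + β_L × MRP = 1.49% + 1.3859 × 5.66% = 9.33%

9.33%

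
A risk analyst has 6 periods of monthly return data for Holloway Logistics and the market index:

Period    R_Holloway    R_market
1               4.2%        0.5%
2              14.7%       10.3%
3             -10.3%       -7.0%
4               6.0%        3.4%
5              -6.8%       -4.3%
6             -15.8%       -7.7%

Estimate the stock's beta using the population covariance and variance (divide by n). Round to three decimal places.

Mean R_i = (4.2 + 14.7 − 10.3 + 6.0 − 6.8 − 15.8) / 6 = -1.3333%
Mean R_m = (0.5 + 10.3 − 7.0 + 3.4 − 4.3 − 7.7) / 6 = -0.8000%
Σ(R_i − R̄_i)(R_m − R̄_m) = 390.5100  ⇒  Cov = 390.5100 / 6 = 65.0850
Σ(R_m − R̄_m)² = 240.8400  ⇒  Var(R_m) = 240.8400 / 6 = 40.1400
β = Cov / Var(R_m) = 65.0850 / 40.1400 = 1.6214

1.621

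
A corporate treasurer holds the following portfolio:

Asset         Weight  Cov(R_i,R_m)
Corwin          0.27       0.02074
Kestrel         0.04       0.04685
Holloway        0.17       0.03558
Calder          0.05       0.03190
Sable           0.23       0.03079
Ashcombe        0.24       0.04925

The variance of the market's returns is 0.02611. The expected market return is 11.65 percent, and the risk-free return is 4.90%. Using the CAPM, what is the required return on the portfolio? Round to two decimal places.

β_Corwin = 0.02074 / 0.02611 = 0.7943
β_Kestrel = 0.04685 / 0.02611 = 1.7943
β_Holloway = 0.03558 / 0.02611 = 1.3627
β_Calder = 0.03190 / 0.02611 = 1.2218
β_Sable = 0.03079 / 0.02611 = 1.1792
β_Ashcombe = 0.04925 / 0.02611 = 1.8863
β_P = Σ w_i β_i = 0.27×0.7943 + 0.04×1.7943 + 0.17×1.3627 + 0.05×1.2218 + 0.23×1.1792 + 0.24×1.8863 = 1.3029
MRP = 11.65% − 4.90% = 6.75%
E(R_P) = R_f + β_P × MRP = 4.90% + 1.3029 × 6.75% = 13.69%

13.69%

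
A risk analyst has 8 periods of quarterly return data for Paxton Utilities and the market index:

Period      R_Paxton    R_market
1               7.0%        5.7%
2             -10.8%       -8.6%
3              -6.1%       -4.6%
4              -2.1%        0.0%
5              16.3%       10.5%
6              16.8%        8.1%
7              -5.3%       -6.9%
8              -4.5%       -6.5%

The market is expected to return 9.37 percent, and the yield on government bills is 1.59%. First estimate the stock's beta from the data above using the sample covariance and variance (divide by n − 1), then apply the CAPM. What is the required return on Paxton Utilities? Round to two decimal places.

12.23%

Mean R_i = (7.0 − 10.8 − 6.1 − 2.1 + 16.3 + 16.8 − 5.3 − 4.5) / 8 = 1.4125%
Mean R_m = (5.7 − 8.6 − 4.6 + 0.0 + 10.5 + 8.1 − 6.9 − 6.5) / 8 = -0.2875%
Σ(R_i − R̄_i)(R_m − R̄_m) = 537.1388  ⇒  Cov = 537.1388 / 7 = 76.7341
Σ(R_m − R̄_m)² = 392.6688  ⇒  Var(R_m) = 392.6688 / 7 = 56.0955
β = Cov / Var(R_m) = 76.7341 / 56.0955 = 1.3679
MRP = 9.37% − 1.59% = 7.78%
E(R) = R_f + β × MRP = 1.59% + 1.3679 × 7.78% = 12.23%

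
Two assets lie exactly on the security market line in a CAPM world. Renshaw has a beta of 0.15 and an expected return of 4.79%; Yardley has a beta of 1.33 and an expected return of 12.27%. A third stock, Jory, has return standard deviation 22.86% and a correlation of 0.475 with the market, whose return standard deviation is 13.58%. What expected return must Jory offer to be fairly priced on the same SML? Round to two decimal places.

8.91%

MRP = (12.27% − 4.79%) / (1.33 − 0.15) = 6.3390%
R_f = 4.79% − 0.15 × 6.3390% = 3.8392%
β_Jory = ρ·σ_i/σ_m = 0.475 × 22.86 / 13.58 = 0.7996
E(R_Jory) = R_f + β × MRP = 3.8392% + 0.7996 × 6.3390% = 8.91%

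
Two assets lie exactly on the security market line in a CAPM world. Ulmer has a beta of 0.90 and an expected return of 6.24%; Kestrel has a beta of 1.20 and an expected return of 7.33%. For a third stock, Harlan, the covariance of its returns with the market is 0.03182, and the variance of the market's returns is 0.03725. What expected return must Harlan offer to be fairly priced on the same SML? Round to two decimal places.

6.07%

MRP = (7.33% − 6.24%) / (1.20 − 0.90) = 3.6333%
R_f = 6.24% − 0.90 × 3.6333% = 2.9700%
β_Harlan = Cov / Var(R_m) = 0.03182 / 0.03725 = 0.8542
E(R_Harlan) = R_f + β × MRP = 2.9700% + 0.8542 × 3.6333% = 6.07%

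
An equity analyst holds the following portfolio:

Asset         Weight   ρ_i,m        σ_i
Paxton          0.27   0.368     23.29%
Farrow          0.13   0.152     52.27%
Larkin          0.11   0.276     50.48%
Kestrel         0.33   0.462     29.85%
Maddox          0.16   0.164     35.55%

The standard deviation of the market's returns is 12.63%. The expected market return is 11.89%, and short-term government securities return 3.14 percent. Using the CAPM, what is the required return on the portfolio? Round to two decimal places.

β_Paxton = 0.368 × 23.29% / 12.63% = 0.6786
β_Farrow = 0.152 × 52.27% / 12.63% = 0.6291
β_Larkin = 0.276 × 50.48% / 12.63% = 1.1031
β_Kestrel = 0.462 × 29.85% / 12.63% = 1.0919
β_Maddox = 0.164 × 35.55% / 12.63% = 0.4616
β_P = Σ w_i β_i = 0.27×0.6786 + 0.13×0.6291 + 0.11×1.1031 + 0.33×1.0919 + 0.16×0.4616 = 0.8205
MRP = 11.89% − 3.14% = 8.75%
E(R_P) = R_f + β_P × MRP = 3.14% + 0.8205 × 8.75% = 10.32%

10.32%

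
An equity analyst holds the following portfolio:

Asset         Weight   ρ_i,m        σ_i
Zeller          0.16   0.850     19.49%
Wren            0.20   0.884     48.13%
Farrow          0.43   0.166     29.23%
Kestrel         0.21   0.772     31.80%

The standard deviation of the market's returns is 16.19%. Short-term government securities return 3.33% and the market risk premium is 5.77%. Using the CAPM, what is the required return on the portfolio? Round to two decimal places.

9.89%

β_Zeller = 0.850 × 19.49% / 16.19% = 1.0233
β_Wren = 0.884 × 48.13% / 16.19% = 2.6280
β_Farrow = 0.166 × 29.23% / 16.19% = 0.2997
β_Kestrel = 0.772 × 31.80% / 16.19% = 1.5163
β_P = Σ w_i β_i = 0.16×1.0233 + 0.20×2.6280 + 0.43×0.2997 + 0.21×1.5163 = 1.1366
E(R_P) = R_f + β_P × MRP = 3.33% + 1.1366 × 5.77% = 9.89%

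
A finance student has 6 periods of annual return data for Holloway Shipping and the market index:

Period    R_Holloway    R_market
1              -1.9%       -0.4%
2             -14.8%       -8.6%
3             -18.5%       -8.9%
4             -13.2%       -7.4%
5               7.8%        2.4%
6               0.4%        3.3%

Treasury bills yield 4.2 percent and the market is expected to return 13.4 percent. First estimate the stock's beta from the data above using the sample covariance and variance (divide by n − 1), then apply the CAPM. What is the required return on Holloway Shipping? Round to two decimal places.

Mean R_i = (-1.9 − 14.8 − 18.5 − 13.2 + 7.8 + 0.4) / 6 = -6.7000%
Mean R_m = (-0.4 − 8.6 − 8.9 − 7.4 + 2.4 + 3.3) / 6 = -3.2667%
Σ(R_i − R̄_i)(R_m − R̄_m) = 279.0900  ⇒  Cov = 279.0900 / 5 = 55.8180
Σ(R_m − R̄_m)² = 160.7133  ⇒  Var(R_m) = 160.7133 / 5 = 32.1427
β = Cov / Var(R_m) = 55.8180 / 32.1427 = 1.7366
MRP = 13.4% − 4.2% = 9.20%
E(R) = R_f + β × MRP = 4.2% + 1.7366 × 9.2% = 20.18%

20.18%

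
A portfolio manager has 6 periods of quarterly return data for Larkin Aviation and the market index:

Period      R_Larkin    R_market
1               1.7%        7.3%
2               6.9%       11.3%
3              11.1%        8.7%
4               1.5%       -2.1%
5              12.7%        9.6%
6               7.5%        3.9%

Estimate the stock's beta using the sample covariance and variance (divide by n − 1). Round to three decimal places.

0.572

Mean R_i = (1.7 + 6.9 + 11.1 + 1.5 + 12.7 + 7.5) / 6 = 6.9000%
Mean R_m = (7.3 + 11.3 + 8.7 − 2.1 + 9.6 + 3.9) / 6 = 6.4500%
Σ(R_i − R̄_i)(R_m − R̄_m) = 67.9400  ⇒  Cov = 67.9400 / 5 = 13.5880
Σ(R_m − R̄_m)² = 118.8350  ⇒  Var(R_m) = 118.8350 / 5 = 23.7670
β = Cov / Var(R_m) = 13.5880 / 23.7670 = 0.5717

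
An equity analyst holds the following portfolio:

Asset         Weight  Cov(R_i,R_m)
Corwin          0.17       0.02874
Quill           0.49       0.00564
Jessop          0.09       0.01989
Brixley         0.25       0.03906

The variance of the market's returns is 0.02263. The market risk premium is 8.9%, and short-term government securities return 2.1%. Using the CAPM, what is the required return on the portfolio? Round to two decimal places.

β_Corwin = 0.02874 / 0.02263 = 1.2700
β_Quill = 0.00564 / 0.02263 = 0.2492
β_Jessop = 0.01989 / 0.02263 = 0.8789
β_Brixley = 0.03906 / 0.02263 = 1.7260
β_P = Σ w_i β_i = 0.17×1.2700 + 0.49×0.2492 + 0.09×0.8789 + 0.25×1.7260 = 0.8486
E(R_P) = R_f + β_P × MRP = 2.1% + 0.8486 × 8.9% = 9.65%

9.65%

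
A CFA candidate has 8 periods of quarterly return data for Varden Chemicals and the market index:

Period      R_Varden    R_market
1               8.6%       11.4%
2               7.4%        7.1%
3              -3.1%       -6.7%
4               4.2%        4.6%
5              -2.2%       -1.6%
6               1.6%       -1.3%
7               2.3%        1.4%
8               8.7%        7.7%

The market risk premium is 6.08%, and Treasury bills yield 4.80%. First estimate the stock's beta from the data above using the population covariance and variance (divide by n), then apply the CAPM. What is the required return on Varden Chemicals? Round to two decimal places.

9.33%

Mean R_i = (8.6 + 7.4 − 3.1 + 4.2 − 2.2 + 1.6 + 2.3 + 8.7) / 8 = 3.4375%
Mean R_m = (11.4 + 7.1 − 6.7 + 4.6 − 1.6 − 1.3 + 1.4 + 7.7) / 8 = 2.8250%
Σ(R_i − R̄_i)(R_m − R̄_m) = 184.6325  ⇒  Cov = 184.6325 / 8 = 23.0791
Σ(R_m − R̄_m)² = 248.0750  ⇒  Var(R_m) = 248.0750 / 8 = 31.0094
β = Cov / Var(R_m) = 23.0791 / 31.0094 = 0.7443
E(R) = R_f + β × MRP = 4.80% + 0.7443 × 6.08% = 9.33%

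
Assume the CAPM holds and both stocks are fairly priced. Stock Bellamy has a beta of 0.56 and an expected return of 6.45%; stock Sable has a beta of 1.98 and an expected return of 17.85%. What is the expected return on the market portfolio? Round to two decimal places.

9.98%

Both satisfy E(R) = R_f + β·MRP, so the slope of the SML is
MRP = (17.85% − 6.45%) / (1.98 − 0.56) = 11.40% / 1.42 = 8.0282%
R_f = E(R_Bellamy) − β_Bellamy·MRP = 6.45% − 0.56 × 8.0282% = 1.9542%
E(R_m) = R_f + MRP = 1.9542% + 8.0282% = 9.98%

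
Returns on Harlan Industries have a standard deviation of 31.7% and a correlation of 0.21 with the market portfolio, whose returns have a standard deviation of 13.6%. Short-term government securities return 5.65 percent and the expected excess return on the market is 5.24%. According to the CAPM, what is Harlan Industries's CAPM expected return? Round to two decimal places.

β = ρ × σ_i / σ_m = 0.21 × 31.7% / 13.6% = 0.4895
E(R) = 5.65% + 0.4895 × 5.24% = 8.21%

8.21%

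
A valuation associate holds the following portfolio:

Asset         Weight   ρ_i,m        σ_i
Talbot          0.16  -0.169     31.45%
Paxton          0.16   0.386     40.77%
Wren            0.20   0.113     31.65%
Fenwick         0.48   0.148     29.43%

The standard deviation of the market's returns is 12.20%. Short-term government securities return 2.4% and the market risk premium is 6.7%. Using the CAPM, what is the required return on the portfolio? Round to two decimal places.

β_Talbot = -0.169 × 31.45% / 12.20% = -0.4357
β_Paxton = 0.386 × 40.77% / 12.20% = 1.2899
β_Wren = 0.113 × 31.65% / 12.20% = 0.2932
β_Fenwick = 0.148 × 29.43% / 12.20% = 0.3570
β_P = Σ w_i β_i = 0.16×-0.4357 + 0.16×1.2899 + 0.20×0.2932 + 0.48×0.3570 = 0.3667
E(R_P) = R_f + β_P × MRP = 2.4% + 0.3667 × 6.7% = 4.86%

4.86%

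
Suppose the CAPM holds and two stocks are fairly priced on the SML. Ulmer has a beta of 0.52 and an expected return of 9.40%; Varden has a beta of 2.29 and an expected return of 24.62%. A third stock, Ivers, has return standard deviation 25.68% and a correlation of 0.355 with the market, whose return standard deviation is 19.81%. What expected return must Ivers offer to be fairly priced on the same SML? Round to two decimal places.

8.89%

MRP = (24.62% − 9.40%) / (2.29 − 0.52) = 8.5989%
R_f = 9.40% − 0.52 × 8.5989% = 4.9286%
β_Ivers = ρ·σ_i/σ_m = 0.355 × 25.68 / 19.81 = 0.4602
E(R_Ivers) = R_f + β × MRP = 4.9286% + 0.4602 × 8.5989% = 8.89%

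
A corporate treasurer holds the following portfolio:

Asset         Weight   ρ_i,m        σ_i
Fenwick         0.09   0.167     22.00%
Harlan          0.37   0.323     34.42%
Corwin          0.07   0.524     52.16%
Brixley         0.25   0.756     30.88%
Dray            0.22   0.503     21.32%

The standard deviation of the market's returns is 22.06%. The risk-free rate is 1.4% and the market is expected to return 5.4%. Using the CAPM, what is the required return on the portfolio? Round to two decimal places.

4.04%

β_Fenwick = 0.167 × 22.00% / 22.06% = 0.1665
β_Harlan = 0.323 × 34.42% / 22.06% = 0.5040
β_Corwin = 0.524 × 52.16% / 22.06% = 1.2390
β_Brixley = 0.756 × 30.88% / 22.06% = 1.0583
β_Dray = 0.503 × 21.32% / 22.06% = 0.4861
β_P = Σ w_i β_i = 0.09×0.1665 + 0.37×0.5040 + 0.07×1.2390 + 0.25×1.0583 + 0.22×0.4861 = 0.6597
MRP = 5.4% − 1.4% = 4.00%
E(R_P) = R_f + β_P × MRP = 1.4% + 0.6597 × 4.0% = 4.04%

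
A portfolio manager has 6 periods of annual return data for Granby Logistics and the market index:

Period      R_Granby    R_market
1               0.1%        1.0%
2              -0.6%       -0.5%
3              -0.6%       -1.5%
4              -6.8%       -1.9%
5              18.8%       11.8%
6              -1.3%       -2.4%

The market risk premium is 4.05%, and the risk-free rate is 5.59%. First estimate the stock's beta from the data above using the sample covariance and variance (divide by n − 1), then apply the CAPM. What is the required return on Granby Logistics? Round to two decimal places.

Mean R_i = (0.1 − 0.6 − 0.6 − 6.8 + 18.8 − 1.3) / 6 = 1.6000%
Mean R_m = (1.0 − 0.5 − 1.5 − 1.9 + 11.8 − 2.4) / 6 = 1.0833%
Σ(R_i − R̄_i)(R_m − R̄_m) = 228.7800  ⇒  Cov = 228.7800 / 5 = 45.7560
Σ(R_m − R̄_m)² = 145.0683  ⇒  Var(R_m) = 145.0683 / 5 = 29.0137
β = Cov / Var(R_m) = 45.7560 / 29.0137 = 1.5770
E(R) = R_f + β × MRP = 5.59% + 1.5770 × 4.05% = 11.98%

11.98%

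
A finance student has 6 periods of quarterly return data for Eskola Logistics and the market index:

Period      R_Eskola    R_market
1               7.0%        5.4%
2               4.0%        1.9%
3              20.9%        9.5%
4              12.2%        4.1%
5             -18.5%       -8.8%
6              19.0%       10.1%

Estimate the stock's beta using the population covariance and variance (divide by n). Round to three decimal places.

Mean R_i = (7.0 + 4.0 + 20.9 + 12.2 − 18.5 + 19.0) / 6 = 7.4333%
Mean R_m = (5.4 + 1.9 + 9.5 + 4.1 − 8.8 + 10.1) / 6 = 3.7000%
Σ(R_i − R̄_i)(R_m − R̄_m) = 483.6500  ⇒  Cov = 483.6500 / 6 = 80.6083
Σ(R_m − R̄_m)² = 237.1400  ⇒  Var(R_m) = 237.1400 / 6 = 39.5233
β = Cov / Var(R_m) = 80.6083 / 39.5233 = 2.0395

2.040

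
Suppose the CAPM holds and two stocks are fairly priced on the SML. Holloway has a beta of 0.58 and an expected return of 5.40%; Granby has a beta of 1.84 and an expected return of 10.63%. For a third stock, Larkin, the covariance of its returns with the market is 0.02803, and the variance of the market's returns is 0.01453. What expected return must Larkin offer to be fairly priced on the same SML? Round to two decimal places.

11.00%

MRP = (10.63% − 5.40%) / (1.84 − 0.58) = 4.1508%
R_f = 5.40% − 0.58 × 4.1508% = 2.9925%
β_Larkin = Cov / Var(R_m) = 0.02803 / 0.01453 = 1.9291
E(R_Larkin) = R_f + β × MRP = 2.9925% + 1.9291 × 4.1508% = 11.00%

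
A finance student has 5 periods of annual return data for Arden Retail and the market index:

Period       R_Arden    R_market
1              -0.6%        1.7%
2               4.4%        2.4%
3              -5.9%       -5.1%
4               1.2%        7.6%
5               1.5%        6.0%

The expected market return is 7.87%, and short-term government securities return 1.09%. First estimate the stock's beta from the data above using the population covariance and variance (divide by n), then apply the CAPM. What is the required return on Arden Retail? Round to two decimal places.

5.03%

Mean R_i = (-0.6 + 4.4 − 5.9 + 1.2 + 1.5) / 5 = 0.1200%
Mean R_m = (1.7 + 2.4 − 5.1 + 7.6 + 6.0) / 5 = 2.5200%
Σ(R_i − R̄_i)(R_m − R̄_m) = 56.2380  ⇒  Cov = 56.2380 / 5 = 11.2476
Σ(R_m − R̄_m)² = 96.6680  ⇒  Var(R_m) = 96.6680 / 5 = 19.3336
β = Cov / Var(R_m) = 11.2476 / 19.3336 = 0.5818
MRP = 7.87% − 1.09% = 6.78%
E(R) = R_f + β × MRP = 1.09% + 0.5818 × 6.78% = 5.03%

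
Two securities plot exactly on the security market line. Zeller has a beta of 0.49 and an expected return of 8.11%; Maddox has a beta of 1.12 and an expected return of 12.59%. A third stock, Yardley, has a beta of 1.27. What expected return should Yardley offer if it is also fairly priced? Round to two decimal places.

MRP (SML slope) = (12.59% − 8.11%) / (1.12 − 0.49) = 4.48% / 0.63 = 7.1111%
R_f (intercept) = 8.11% − 0.49 × 7.1111% = 4.6256%
E(R_Yardley) = R_f + β × MRP = 4.6256% + 1.27 × 7.1111% = 13.66%

13.66%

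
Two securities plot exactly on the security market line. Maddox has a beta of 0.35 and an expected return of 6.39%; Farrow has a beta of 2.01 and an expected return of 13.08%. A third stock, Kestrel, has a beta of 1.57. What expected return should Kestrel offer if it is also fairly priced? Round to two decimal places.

MRP (SML slope) = (13.08% − 6.39%) / (2.01 − 0.35) = 6.69% / 1.66 = 4.0301%
R_f (intercept) = 6.39% − 0.35 × 4.0301% = 4.9795%
E(R_Kestrel) = R_f + β × MRP = 4.9795% + 1.57 × 4.0301% = 11.31%

11.31%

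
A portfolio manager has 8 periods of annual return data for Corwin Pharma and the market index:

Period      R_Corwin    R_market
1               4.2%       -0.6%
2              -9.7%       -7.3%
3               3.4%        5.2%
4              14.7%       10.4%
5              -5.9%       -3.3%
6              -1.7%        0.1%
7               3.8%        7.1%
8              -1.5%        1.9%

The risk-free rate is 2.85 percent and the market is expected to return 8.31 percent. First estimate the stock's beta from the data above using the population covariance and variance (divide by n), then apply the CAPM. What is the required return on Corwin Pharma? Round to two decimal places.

Mean R_i = (4.2 − 9.7 + 3.4 + 14.7 − 5.9 − 1.7 + 3.8 − 1.5) / 8 = 0.9125%
Mean R_m = (-0.6 − 7.3 + 5.2 + 10.4 − 3.3 + 0.1 + 7.1 + 1.9) / 8 = 1.6875%
Σ(R_i − R̄_i)(R_m − R̄_m) = 269.9613  ⇒  Cov = 269.9613 / 8 = 33.7452
Σ(R_m − R̄_m)² = 230.9888  ⇒  Var(R_m) = 230.9888 / 8 = 28.8736
β = Cov / Var(R_m) = 33.7452 / 28.8736 = 1.1687
MRP = 8.31% − 2.85% = 5.46%
E(R) = R_f + β × MRP = 2.85% + 1.1687 × 5.46% = 9.23%

9.23%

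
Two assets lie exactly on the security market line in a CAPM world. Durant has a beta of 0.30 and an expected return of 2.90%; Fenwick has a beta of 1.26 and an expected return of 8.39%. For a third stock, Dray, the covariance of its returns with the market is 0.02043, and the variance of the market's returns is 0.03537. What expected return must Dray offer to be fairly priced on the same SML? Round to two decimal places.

MRP = (8.39% − 2.90%) / (1.26 − 0.30) = 5.7188%
R_f = 2.90% − 0.30 × 5.7188% = 1.1844%
β_Dray = Cov / Var(R_m) = 0.02043 / 0.03537 = 0.5776
E(R_Dray) = R_f + β × MRP = 1.1844% + 0.5776 × 5.7188% = 4.49%

4.49%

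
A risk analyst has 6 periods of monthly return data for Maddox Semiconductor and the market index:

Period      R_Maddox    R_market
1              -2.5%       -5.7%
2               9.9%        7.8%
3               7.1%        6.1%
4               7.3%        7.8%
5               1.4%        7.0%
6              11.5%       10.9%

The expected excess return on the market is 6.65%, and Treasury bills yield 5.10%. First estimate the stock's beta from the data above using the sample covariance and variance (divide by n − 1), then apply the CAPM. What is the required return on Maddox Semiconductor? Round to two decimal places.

Mean R_i = (-2.5 + 9.9 + 7.1 + 7.3 + 1.4 + 11.5) / 6 = 5.7833%
Mean R_m = (-5.7 + 7.8 + 6.1 + 7.8 + 7.0 + 10.9) / 6 = 5.6500%
Σ(R_i − R̄_i)(R_m − R̄_m) = 130.8150  ⇒  Cov = 130.8150 / 5 = 26.1630
Σ(R_m − R̄_m)² = 167.6550  ⇒  Var(R_m) = 167.6550 / 5 = 33.5310
β = Cov / Var(R_m) = 26.1630 / 33.5310 = 0.7803
E(R) = R_f + β × MRP = 5.10% + 0.7803 × 6.65% = 10.29%

10.29%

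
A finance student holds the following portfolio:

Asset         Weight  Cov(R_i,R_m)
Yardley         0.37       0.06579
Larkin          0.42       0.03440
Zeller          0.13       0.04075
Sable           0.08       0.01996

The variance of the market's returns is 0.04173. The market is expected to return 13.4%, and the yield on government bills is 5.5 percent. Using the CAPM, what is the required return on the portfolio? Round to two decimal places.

β_Yardley = 0.06579 / 0.04173 = 1.5766
β_Larkin = 0.03440 / 0.04173 = 0.8243
β_Zeller = 0.04075 / 0.04173 = 0.9765
β_Sable = 0.01996 / 0.04173 = 0.4783
β_P = Σ w_i β_i = 0.37×1.5766 + 0.42×0.8243 + 0.13×0.9765 + 0.08×0.4783 = 1.0948
MRP = 13.4% − 5.5% = 7.90%
E(R_P) = R_f + β_P × MRP = 5.5% + 1.0948 × 7.9% = 14.15%

14.15%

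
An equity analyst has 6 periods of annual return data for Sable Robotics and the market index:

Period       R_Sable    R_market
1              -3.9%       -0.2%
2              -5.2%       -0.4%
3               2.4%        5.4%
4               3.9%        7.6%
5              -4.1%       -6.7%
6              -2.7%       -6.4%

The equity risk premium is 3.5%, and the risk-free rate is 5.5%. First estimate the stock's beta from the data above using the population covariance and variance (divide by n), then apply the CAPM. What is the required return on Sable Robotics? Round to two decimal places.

7.30%

Mean R_i = (-3.9 − 5.2 + 2.4 + 3.9 − 4.1 − 2.7) / 6 = -1.6000%
Mean R_m = (-0.2 − 0.4 + 5.4 + 7.6 − 6.7 − 6.4) / 6 = -0.1167%
Σ(R_i − R̄_i)(R_m − R̄_m) = 89.0900  ⇒  Cov = 89.0900 / 6 = 14.8483
Σ(R_m − R̄_m)² = 172.8883  ⇒  Var(R_m) = 172.8883 / 6 = 28.8147
β = Cov / Var(R_m) = 14.8483 / 28.8147 = 0.5153
E(R) = R_f + β × MRP = 5.5% + 0.5153 × 3.5% = 7.30%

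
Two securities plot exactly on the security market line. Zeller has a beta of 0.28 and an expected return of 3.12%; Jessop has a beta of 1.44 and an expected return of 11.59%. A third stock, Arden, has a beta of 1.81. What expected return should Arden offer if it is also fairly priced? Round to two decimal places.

MRP (SML slope) = (11.59% − 3.12%) / (1.44 − 0.28) = 8.47% / 1.16 = 7.3017%
R_f (intercept) = 3.12% − 0.28 × 7.3017% = 1.0755%
E(R_Arden) = R_f + β × MRP = 1.0755% + 1.81 × 7.3017% = 14.29%

14.29%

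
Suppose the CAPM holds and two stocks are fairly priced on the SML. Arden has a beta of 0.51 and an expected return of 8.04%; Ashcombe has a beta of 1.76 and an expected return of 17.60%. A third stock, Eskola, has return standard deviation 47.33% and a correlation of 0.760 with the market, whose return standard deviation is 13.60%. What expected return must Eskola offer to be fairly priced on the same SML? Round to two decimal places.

24.37%

MRP = (17.60% − 8.04%) / (1.76 − 0.51) = 7.6480%
R_f = 8.04% − 0.51 × 7.6480% = 4.1395%
β_Eskola = ρ·σ_i/σ_m = 0.760 × 47.33 / 13.60 = 2.6449
E(R_Eskola) = R_f + β × MRP = 4.1395% + 2.6449 × 7.6480% = 24.37%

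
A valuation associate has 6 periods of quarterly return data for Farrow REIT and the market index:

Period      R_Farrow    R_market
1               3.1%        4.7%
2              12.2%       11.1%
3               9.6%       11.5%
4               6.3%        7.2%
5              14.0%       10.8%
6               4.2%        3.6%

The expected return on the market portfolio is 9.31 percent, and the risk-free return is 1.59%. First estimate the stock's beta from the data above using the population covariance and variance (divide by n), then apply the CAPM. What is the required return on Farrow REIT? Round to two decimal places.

10.46%

Mean R_i = (3.1 + 12.2 + 9.6 + 6.3 + 14.0 + 4.2) / 6 = 8.2333%
Mean R_m = (4.7 + 11.1 + 11.5 + 7.2 + 10.8 + 3.6) / 6 = 8.1500%
Σ(R_i − R̄_i)(R_m − R̄_m) = 69.4600  ⇒  Cov = 69.4600 / 6 = 11.5767
Σ(R_m − R̄_m)² = 60.4550  ⇒  Var(R_m) = 60.4550 / 6 = 10.0758
β = Cov / Var(R_m) = 11.5767 / 10.0758 = 1.1490
MRP = 9.31% − 1.59% = 7.72%
E(R) = R_f + β × MRP = 1.59% + 1.1490 × 7.72% = 10.46%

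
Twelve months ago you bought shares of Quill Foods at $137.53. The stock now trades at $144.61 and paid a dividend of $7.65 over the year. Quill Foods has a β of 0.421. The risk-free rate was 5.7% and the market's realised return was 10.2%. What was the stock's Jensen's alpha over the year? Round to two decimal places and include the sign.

+3.12%

Realised HPR = (P1 + D1 − P0) / P0 = (144.61 + 7.65 − 137.53) / 137.53 = 14.73 / 137.53 = 10.7104%
MRP = 10.2% − 5.7% = 4.50%
CAPM required = R_f + β·MRP = 5.7% + 0.421 × 4.5% = 7.5945%
α = realised − required = 10.7104% − 7.5945% = +3.12%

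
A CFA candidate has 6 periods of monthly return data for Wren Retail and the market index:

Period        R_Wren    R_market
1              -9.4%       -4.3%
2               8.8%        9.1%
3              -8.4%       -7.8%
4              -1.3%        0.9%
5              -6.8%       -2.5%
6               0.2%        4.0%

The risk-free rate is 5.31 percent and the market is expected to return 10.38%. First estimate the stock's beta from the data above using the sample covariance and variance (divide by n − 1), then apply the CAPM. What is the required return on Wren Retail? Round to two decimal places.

10.81%

Mean R_i = (-9.4 + 8.8 − 8.4 − 1.3 − 6.8 + 0.2) / 6 = -2.8167%
Mean R_m = (-4.3 + 9.1 − 7.8 + 0.9 − 2.5 + 4.0) / 6 = -0.1000%
Σ(R_i − R̄_i)(R_m − R̄_m) = 200.9600  ⇒  Cov = 200.9600 / 5 = 40.1920
Σ(R_m − R̄_m)² = 185.1400  ⇒  Var(R_m) = 185.1400 / 5 = 37.0280
β = Cov / Var(R_m) = 40.1920 / 37.0280 = 1.0854
MRP = 10.38% − 5.31% = 5.07%
E(R) = R_f + β × MRP = 5.31% + 1.0854 × 5.07% = 10.81%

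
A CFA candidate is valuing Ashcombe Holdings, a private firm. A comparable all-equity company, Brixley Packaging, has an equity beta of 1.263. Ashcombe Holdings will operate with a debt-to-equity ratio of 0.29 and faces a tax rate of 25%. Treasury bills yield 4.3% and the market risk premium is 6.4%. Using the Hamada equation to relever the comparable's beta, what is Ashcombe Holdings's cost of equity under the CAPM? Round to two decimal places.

14.14%

β_L = β_U × [1 + (1 − t)(D/E)] = 1.263 × [1 + (1 − 0.25) × 0.29]
    = 1.263 × [1 + 0.75 × 0.29] = 1.263 × 1.2175 = 1.5377
E(R) = R_f + β_L × MRP = 4.3% + 1.5377 × 6.4% = 14.14%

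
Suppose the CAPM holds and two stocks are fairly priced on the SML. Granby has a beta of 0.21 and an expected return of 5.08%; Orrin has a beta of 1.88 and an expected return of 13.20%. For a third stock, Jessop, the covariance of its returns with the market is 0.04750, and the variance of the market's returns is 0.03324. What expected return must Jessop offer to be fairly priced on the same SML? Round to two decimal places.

MRP = (13.20% − 5.08%) / (1.88 − 0.21) = 4.8623%
R_f = 5.08% − 0.21 × 4.8623% = 4.0589%
β_Jessop = Cov / Var(R_m) = 0.04750 / 0.03324 = 1.4290
E(R_Jessop) = R_f + β × MRP = 4.0589% + 1.4290 × 4.8623% = 11.01%

11.01%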